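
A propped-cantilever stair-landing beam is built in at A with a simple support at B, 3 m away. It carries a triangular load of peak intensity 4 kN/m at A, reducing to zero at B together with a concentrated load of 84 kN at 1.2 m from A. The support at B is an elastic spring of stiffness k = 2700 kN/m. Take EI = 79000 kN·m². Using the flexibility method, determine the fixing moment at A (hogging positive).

M_A = 93.62 kN·m

Release the roller at B. Primary structure: cantilever fixed at A.
Deflection at B on the released cantilever, summing each load's contribution:
  triangular load, peak 4 at the fixed end: w₀L⁴/(30EI) = 10.8/EI
  point load 84 at a = 1.2: Pa²(3L − a)/(6EI) = 157.2/EI
  δ_0 = 168/EI
Tip deflection under a unit load at B: L³/(3EI) = 9/EI.
With EI = 79000 kN·m²: δ_0 = 0.002127 m and δ_{BB} = 0.000114 m/kN.
Compatibility — the spring shortens by R_B/k under the reaction it provides: δ_0 − R_B·δ_{BB} = R_B/k. With 1/k = 0.00037 m/kN, R_B = δ_0 / (δ_{BB} + 1/k) = 0.002127 / (0.000114 + 0.00037) = 4.392 kN.
Moment equilibrium about A: M_A = Σ(load moments about A) − R_B·L = 106.8 − 4.392×3 = 93.62 kN·m.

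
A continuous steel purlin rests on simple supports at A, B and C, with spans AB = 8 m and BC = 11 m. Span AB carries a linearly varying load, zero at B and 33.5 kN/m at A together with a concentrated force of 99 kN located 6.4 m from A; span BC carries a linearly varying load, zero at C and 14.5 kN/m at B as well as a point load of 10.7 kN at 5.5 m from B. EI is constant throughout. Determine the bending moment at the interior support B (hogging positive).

M_B = 181.2 kN·m

Insert a hinge at B; M_B is the redundant, and each span becomes simply supported.
Rotations at B on the released spans (each span's end-slope, ×1/EI):
  span AB: triangular load, peak 33.5: 7w₀L³/(360EI) = 333.5/EI
  span AB: point load 99 at a = 6.4: Pab(L + a)/(6LEI) = 304.1/EI
  span BC: triangular load, peak 14.5: w₀L³/(45EI) = 428.9/EI
  span BC: point load 10.7 at a = 5.5: Pab(L + b)/(6LEI) = 80.92/EI
  relative rotation θ_0 = (637.6 + 509.8)/EI = 1147/EI
A unit hogging moment at B produces rotation L₁/(3EI) + L₂/(3EI) = 6.333/EI.
Slope continuity at B: θ_0 = M_B·6.333/EI, so M_B = 1147/6.333 = 181.2 kN·m (hogging).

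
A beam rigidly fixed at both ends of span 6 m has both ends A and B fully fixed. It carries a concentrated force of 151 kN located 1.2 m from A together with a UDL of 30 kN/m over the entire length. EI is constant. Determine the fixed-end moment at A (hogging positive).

M_A = 206 kN·m

Release both end moments; the primary structure is a simply-supported span AB with redundants M_A and M_B.
On the primary (simply-supported) span, the end slopes from the loading are:
  at A: point load 151 at a = 1.2: Pab(L + b)/(6LEI) = 260.9/EI
  at B: point load 151 at a = 1.2: Pab(L + a)/(6LEI) = 174/EI
  at A: UDL 30: wL³/(24EI) = 270/EI
  at B: UDL 30: wL³/(24EI) = 270/EI
  θ_A0 = 530.9/EI,  θ_B0 = 444/EI
Flexibility coefficients: a unit moment at one end gives L/(3EI) there and L/(6EI) at the far end, so f₁₁ = f₂₂ = 2/EI and f₁₂ = f₂₁ = 1/EI.
Compatibility — zero rotation at each built-in end:
  2 M_A + 1 M_B = 530.9
  1 M_A + 2 M_B = 444
Solving the pair gives M_A = 206 kN·m and M_B = 119 kN·m (hogging).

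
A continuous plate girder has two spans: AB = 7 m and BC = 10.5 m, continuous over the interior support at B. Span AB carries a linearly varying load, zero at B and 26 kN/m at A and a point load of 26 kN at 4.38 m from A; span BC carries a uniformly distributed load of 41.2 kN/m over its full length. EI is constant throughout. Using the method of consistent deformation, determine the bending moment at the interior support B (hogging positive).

M_B = 384.3 kN·m

Take M_B as the redundant. Released structure: two simple spans AB and BC with a hinge at B.
Rotations at B on the released spans (each span's end-slope, ×1/EI):
  span AB: triangular load, peak 26: 7w₀L³/(360EI) = 173.4/EI
  span AB: point load 26 at a = 4.38: Pab(L + a)/(6LEI) = 80.84/EI
  span BC: UDL 41.2: wL³/(24EI) = 1987/EI
  relative rotation θ_0 = (254.2 + 1987)/EI = 2242/EI
A unit hogging moment at B produces rotation L₁/(3EI) + L₂/(3EI) = 5.833/EI.
Slope continuity at B: θ_0 = M_B·5.833/EI, so M_B = 2242/5.833 = 384.3 kN·m (hogging).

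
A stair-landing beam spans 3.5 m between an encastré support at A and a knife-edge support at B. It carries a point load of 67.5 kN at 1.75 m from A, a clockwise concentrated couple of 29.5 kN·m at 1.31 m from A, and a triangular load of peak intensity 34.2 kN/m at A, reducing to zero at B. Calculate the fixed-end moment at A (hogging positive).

M_A = 74.8 kN·m

Remove the prop at B; the released (primary) structure is a cantilever built in at A.
Deflection at B on the released cantilever, summing each load's contribution:
  point load 67.5 at a = 1.75: Pa²(3L − a)/(6EI) = 301.5/EI
  clockwise couple 29.5 at a = 1.31: M₀a(2L − a)/(2EI) = 109.9/EI
  triangular load, peak 34.2 at the fixed end: w₀L⁴/(30EI) = 171.1/EI
  δ_0 = 582.5/EI
Tip deflection under a unit load at B: L³/(3EI) = 14.29/EI.
The prop prevents deflection at B: R_B = δ_0/δ_{BB} = 582.5/14.29 = 40.76 kN.
Moment equilibrium about A: M_A = Σ(load moments about A) − R_B·L = 217.4 − 40.76×3.5 = 74.8 kN·m.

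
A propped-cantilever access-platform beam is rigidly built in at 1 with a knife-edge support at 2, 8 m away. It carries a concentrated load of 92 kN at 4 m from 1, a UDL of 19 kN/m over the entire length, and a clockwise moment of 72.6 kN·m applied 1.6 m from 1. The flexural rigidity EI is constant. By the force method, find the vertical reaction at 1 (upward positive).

Release the roller at 2. Primary structure: cantilever fixed at 1.
Primary-structure tip deflection at 2 by superposition:
  point load 92 at a = 4: Pa²(3L − a)/(6EI) = 4907/EI
  UDL 19: wL⁴/(8EI) = 9728/EI
  clockwise couple 72.6 at a = 1.6: M₀a(2L − a)/(2EI) = 836.4/EI
  δ_0 = 15471/EI
Tip deflection under a unit load at 2: L³/(3EI) = 170.7/EI.
Compatibility at 2: δ_0 − R_2·δ_{22} = 0, so R_2 = 15471/170.7 = 90.65 kN.
Vertical equilibrium: R_1 = ΣP − R_2 = 244 − 90.65 = 153.3 kN.

R_1 = 153.3 kN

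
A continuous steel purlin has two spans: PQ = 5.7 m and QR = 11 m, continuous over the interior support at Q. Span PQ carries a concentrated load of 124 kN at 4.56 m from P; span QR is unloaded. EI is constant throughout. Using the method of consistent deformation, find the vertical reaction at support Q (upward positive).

R_Q = 108.5 kN

Take M_Q as the redundant. Released structure: two simple spans PQ and QR with a hinge at Q.
End slopes at the hinge Q, treating each span as simply supported:
  span PQ: point load 124 at a = 4.56: Pab(L + a)/(6LEI) = 193.4/EI
  relative rotation θ_0 = (193.4 + 0)/EI = 193.4/EI
A unit hogging moment at Q produces rotation L₁/(3EI) + L₂/(3EI) = 5.567/EI.
Slope continuity at Q: θ_0 = M_Q·5.567/EI, so M_Q = 193.4/5.567 = 34.74 kN·m (hogging).
Span PQ, ΣM about P with M_Q applied at Q: R_Q^{PQ}·5.7 = 565.4 + 34.74, so R_Q^{PQ} = 105.3 kN and R_P = 124 − 105.3 = 18.71 kN.
Span QR, ΣM about R: R_Q^{QR}·11 = 0 + 34.74, so R_Q^{QR} = 3.158 kN and R_R = 0 − 3.158 = -3.158 kN.
R_Q = 105.3 + 3.158 = 108.5 kN.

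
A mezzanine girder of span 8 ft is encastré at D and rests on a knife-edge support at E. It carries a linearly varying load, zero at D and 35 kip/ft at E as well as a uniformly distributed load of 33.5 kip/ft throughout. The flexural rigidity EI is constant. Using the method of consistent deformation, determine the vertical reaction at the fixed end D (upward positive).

Choose R_E as the redundant. The primary structure is the cantilever fixed at D.
Downward deflection at the released point E due to the loads:
  triangular load, peak 35 at the free end: 11w₀L⁴/(120EI) = 13141/EI
  UDL 33.5: wL⁴/(8EI) = 17152/EI
  δ_0 = 30293/EI
Tip deflection under a unit load at E: L³/(3EI) = 170.7/EI.
Compatibility at E: δ_0 − R_E·δ_{EE} = 0, so R_E = 30293/170.7 = 177.5 kip.
Vertical equilibrium: R_D = ΣP − R_E = 408 − 177.5 = 230.5 kip.

R_D = 230.5 kip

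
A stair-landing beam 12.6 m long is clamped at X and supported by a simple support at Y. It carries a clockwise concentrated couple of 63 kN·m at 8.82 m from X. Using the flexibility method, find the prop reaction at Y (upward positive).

Choose R_Y as the redundant. The primary structure is the cantilever fixed at X.
Free-end deflection of the primary structure under the applied loading (downward +):
  clockwise couple 63 at a = 8.82: M₀a(2L − a)/(2EI) = 4551/EI
Tip deflection under a unit load at Y: L³/(3EI) = 666.8/EI.
Compatibility at Y: δ_0 − R_Y·δ_{YY} = 0, so R_Y = 4551/666.8 = 6.825 kN.

R_Y = 6.825 kN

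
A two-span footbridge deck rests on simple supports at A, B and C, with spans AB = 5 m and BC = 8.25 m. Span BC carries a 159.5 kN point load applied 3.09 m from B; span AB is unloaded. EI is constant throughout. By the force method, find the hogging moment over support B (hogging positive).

Release continuity at B by inserting a hinge; the redundant is the internal moment M_B. The primary structure is two simply-supported spans AB and BC.
End slopes at the hinge B, treating each span as simply supported:
  span BC: point load 159.5 at a = 3.09: Pab(L + b)/(6LEI) = 689/EI
  relative rotation θ_0 = (0 + 689)/EI = 689/EI
A unit hogging moment at B produces rotation L₁/(3EI) + L₂/(3EI) = 4.417/EI.
Slope continuity at B: θ_0 = M_B·4.417/EI, so M_B = 689/4.417 = 156 kN·m (hogging).

M_B = 156 kN·m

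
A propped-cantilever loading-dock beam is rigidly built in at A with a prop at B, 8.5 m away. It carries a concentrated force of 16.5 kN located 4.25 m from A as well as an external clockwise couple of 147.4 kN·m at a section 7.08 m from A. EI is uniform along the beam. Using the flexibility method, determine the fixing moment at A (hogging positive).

M_A = -41.23 kN·m

Release the roller at B. Primary structure: cantilever fixed at A.
Downward deflection at the released point B due to the loads:
  point load 16.5 at a = 4.25: Pa²(3L − a)/(6EI) = 1056/EI
  clockwise couple 147.4 at a = 7.08: M₀a(2L − a)/(2EI) = 5176/EI
  δ_0 = 6232/EI
Flexibility coefficient — unit upward force at B: δ_{BB} = L³/(3EI) = 204.7/EI.
Compatibility at B: δ_0 − R_B·δ_{BB} = 0, so R_B = 6232/204.7 = 30.44 kN.
Moment equilibrium about A: M_A = Σ(load moments about A) − R_B·L = 217.5 − 30.44×8.5 = -41.23 kN·m.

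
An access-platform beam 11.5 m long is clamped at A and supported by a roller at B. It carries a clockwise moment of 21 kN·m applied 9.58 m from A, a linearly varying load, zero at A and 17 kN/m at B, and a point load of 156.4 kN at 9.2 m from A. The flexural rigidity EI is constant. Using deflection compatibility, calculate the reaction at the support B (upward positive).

Take the reaction at B as the redundant and release it; the primary structure is a cantilever fixed at A.
Downward deflection at the released point B due to the loads:
  clockwise couple 21 at a = 9.58: M₀a(2L − a)/(2EI) = 1350/EI
  triangular load, peak 17 at the free end: 11w₀L⁴/(120EI) = 27255/EI
  point load 156.4 at a = 9.2: Pa²(3L − a)/(6EI) = 55819/EI
  δ_0 = 84424/EI
Flexibility coefficient — unit upward force at B: δ_{BB} = L³/(3EI) = 507/EI.
The prop prevents deflection at B: R_B = δ_0/δ_{BB} = 84424/507 = 166.5 kN.

R_B = 166.5 kN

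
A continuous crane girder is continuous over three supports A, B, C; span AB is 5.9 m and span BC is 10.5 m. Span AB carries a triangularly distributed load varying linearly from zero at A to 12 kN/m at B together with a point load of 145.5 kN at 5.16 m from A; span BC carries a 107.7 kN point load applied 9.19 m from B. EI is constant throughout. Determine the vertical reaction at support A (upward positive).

Release continuity at B by inserting a hinge; the redundant is the internal moment M_B. The primary structure is two simply-supported spans AB and BC.
End slopes at the hinge B, treating each span as simply supported:
  span AB: triangular load, peak 12: w₀L³/(45EI) = 54.77/EI
  span AB: point load 145.5 at a = 5.16: Pab(L + a)/(6LEI) = 173.6/EI
  span BC: point load 107.7 at a = 9.19: Pab(L + b)/(6LEI) = 243.1/EI
  relative rotation θ_0 = (228.3 + 243.1)/EI = 471.4/EI
A unit hogging moment at B produces rotation L₁/(3EI) + L₂/(3EI) = 5.467/EI.
Compatibility: M_B·(L₁+L₂)/(3EI) = θ_0, giving M_B = 86.23 kN·m (hogging).
Span AB, ΣM about A with M_B applied at B: R_B^{AB}·5.9 = 890 + 86.23, so R_B^{AB} = 165.5 kN and R_A = 180.9 − 165.5 = 15.43 kN.

R_A = 15.43 kN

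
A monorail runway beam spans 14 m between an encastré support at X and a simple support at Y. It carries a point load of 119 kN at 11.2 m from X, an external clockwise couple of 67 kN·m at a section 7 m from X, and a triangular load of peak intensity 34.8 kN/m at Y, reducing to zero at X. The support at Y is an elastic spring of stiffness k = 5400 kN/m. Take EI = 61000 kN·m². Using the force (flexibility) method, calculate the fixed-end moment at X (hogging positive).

M_X = 587.6 kN·m

Choose R_Y as the redundant. The primary structure is the cantilever fixed at X.
Deflection at Y on the released cantilever, summing each load's contribution:
  point load 119 at a = 11.2: Pa²(3L − a)/(6EI) = 76627/EI
  clockwise couple 67 at a = 7: M₀a(2L − a)/(2EI) = 4924/EI
  triangular load, peak 34.8 at the free end: 11w₀L⁴/(120EI) = 122547/EI
  δ_0 = 204099/EI
Flexibility coefficient — unit upward force at Y: δ_{YY} = L³/(3EI) = 914.7/EI.
With EI = 61000 kN·m²: δ_0 = 3.3459 m and δ_{YY} = 0.014995 m/kN.
Compatibility — the spring shortens by R_Y/k under the reaction it provides: δ_0 − R_Y·δ_{YY} = R_Y/k. With 1/k = 0.000185 m/kN, R_Y = δ_0 / (δ_{YY} + 1/k) = 3.3459 / (0.014995 + 0.000185) = 220.4 kN.
Moment equilibrium about X: M_X = Σ(load moments about X) − R_Y·L = 3673 − 220.4×14 = 587.6 kN·m.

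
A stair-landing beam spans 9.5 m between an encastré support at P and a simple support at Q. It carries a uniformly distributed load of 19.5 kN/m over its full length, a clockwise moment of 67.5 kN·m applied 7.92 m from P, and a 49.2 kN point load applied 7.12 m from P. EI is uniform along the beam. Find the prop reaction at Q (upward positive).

R_Q = 110.9 kN

Release the roller at Q. Primary structure: cantilever fixed at P.
Downward deflection at the released point Q due to the loads:
  UDL 19.5: wL⁴/(8EI) = 19854/EI
  clockwise couple 67.5 at a = 7.92: M₀a(2L − a)/(2EI) = 2962/EI
  point load 49.2 at a = 7.12: Pa²(3L − a)/(6EI) = 8888/EI
  δ_0 = 31703/EI
Flexibility coefficient — unit upward force at Q: δ_{QQ} = L³/(3EI) = 285.8/EI.
The prop prevents deflection at Q: R_Q = δ_0/δ_{QQ} = 31703/285.8 = 110.9 kN.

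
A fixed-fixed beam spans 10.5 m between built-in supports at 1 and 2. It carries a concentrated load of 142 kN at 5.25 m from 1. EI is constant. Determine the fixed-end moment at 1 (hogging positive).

M_1 = 186.4 kN·m

Take the two fixed-end moments M_1, M_2 as redundants; the released structure is the simple span 12.
Simple-span end rotations at 1 and 2 under the given loads:
  at 1: point load 142 at a = 5.25: Pab(L + b)/(6LEI) = 978.5/EI
  at 2: point load 142 at a = 5.25: Pab(L + a)/(6LEI) = 978.5/EI
  θ_10 = 978.5/EI,  θ_20 = 978.5/EI
Flexibility coefficients: a unit moment at one end gives L/(3EI) there and L/(6EI) at the far end, so f₁₁ = f₂₂ = 3.5/EI and f₁₂ = f₂₁ = 1.75/EI.
Compatibility — zero rotation at each built-in end:
  3.5 M_1 + 1.75 M_2 = 978.5
  1.75 M_1 + 3.5 M_2 = 978.5
Solving the pair gives M_1 = 186.4 kN·m and M_2 = 186.4 kN·m (hogging).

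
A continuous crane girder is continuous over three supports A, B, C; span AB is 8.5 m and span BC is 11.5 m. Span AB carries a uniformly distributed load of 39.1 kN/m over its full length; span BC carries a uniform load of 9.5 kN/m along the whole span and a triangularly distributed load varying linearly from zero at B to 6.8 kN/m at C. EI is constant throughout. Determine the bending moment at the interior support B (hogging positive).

Take M_B as the redundant. Released structure: two simple spans AB and BC with a hinge at B.
End slopes at the hinge B, treating each span as simply supported:
  span AB: UDL 39.1: wL³/(24EI) = 1001/EI
  span BC: UDL 9.5: wL³/(24EI) = 602/EI
  span BC: triangular load, peak 6.8: 7w₀L³/(360EI) = 201.1/EI
  relative rotation θ_0 = (1001 + 803.1)/EI = 1804/EI
A unit hogging moment at B produces rotation L₁/(3EI) + L₂/(3EI) = 6.667/EI.
Compatibility: M_B·(L₁+L₂)/(3EI) = θ_0, giving M_B = 270.5 kN·m (hogging).

M_B = 270.5 kN·m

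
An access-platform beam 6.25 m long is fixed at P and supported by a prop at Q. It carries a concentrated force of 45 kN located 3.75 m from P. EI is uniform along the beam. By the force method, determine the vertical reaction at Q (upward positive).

Choose R_Q as the redundant. The primary structure is the cantilever fixed at P.
Free-end deflection of the primary structure under the applied loading (downward +):
  point load 45 at a = 3.75: Pa²(3L − a)/(6EI) = 1582/EI
Tip deflection under a unit load at Q: L³/(3EI) = 81.38/EI.
Compatibility at Q: δ_0 − R_Q·δ_{QQ} = 0, so R_Q = 1582/81.38 = 19.44 kN.

R_Q = 19.44 kN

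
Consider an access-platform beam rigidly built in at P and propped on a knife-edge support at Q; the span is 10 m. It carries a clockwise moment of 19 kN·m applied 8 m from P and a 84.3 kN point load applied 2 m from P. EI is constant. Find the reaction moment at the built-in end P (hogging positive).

M_P = 113 kN·m

Take the reaction at Q as the redundant and release it; the primary structure is a cantilever fixed at P.
Free-end deflection of the primary structure under the applied loading (downward +):
  clockwise couple 19 at a = 8: M₀a(2L − a)/(2EI) = 912/EI
  point load 84.3 at a = 2: Pa²(3L − a)/(6EI) = 1574/EI
  δ_0 = 2486/EI
Tip deflection under a unit load at Q: L³/(3EI) = 333.3/EI.
Compatibility at Q: δ_0 − R_Q·δ_{QQ} = 0, so R_Q = 2486/333.3 = 7.457 kN.
Moment equilibrium about P: M_P = Σ(load moments about P) − R_Q·L = 187.6 − 7.457×10 = 113 kN·m.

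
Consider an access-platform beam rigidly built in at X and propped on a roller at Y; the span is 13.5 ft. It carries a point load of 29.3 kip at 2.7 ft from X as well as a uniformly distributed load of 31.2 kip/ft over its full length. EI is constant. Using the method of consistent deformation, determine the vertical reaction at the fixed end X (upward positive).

R_X = 290.9 kip

Remove the prop at Y; the released (primary) structure is a cantilever built in at X.
Primary-structure tip deflection at Y by superposition:
  point load 29.3 at a = 2.7: Pa²(3L − a)/(6EI) = 1346/EI
  UDL 31.2: wL⁴/(8EI) = 129539/EI
  δ_0 = 130884/EI
Tip deflection under a unit load at Y: L³/(3EI) = 820.1/EI.
The prop prevents deflection at Y: R_Y = δ_0/δ_{YY} = 130884/820.1 = 159.6 kip.
Vertical equilibrium: R_X = ΣP − R_Y = 450.5 − 159.6 = 290.9 kip.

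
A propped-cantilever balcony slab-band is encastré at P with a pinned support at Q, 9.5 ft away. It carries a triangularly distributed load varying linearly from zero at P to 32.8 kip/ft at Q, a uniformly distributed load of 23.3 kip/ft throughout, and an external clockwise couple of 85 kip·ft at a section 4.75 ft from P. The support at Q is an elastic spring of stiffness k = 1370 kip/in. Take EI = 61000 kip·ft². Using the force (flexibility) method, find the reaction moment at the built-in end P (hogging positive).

Choose R_Q as the redundant. The primary structure is the cantilever fixed at P.
Downward deflection at the released point Q due to the loads:
  triangular load, peak 32.8 at the free end: 11w₀L⁴/(120EI) = 24489/EI
  UDL 23.3: wL⁴/(8EI) = 23722/EI
  clockwise couple 85 at a = 4.75: M₀a(2L − a)/(2EI) = 2877/EI
  δ_0 = 51089/EI
Flexibility coefficient — unit upward force at Q: δ_{QQ} = L³/(3EI) = 285.8/EI.
With EI = 61000 kip·ft²: δ_0 = 0.83752 ft and δ_{QQ} = 0.004685 ft/kip.
Compatibility — the spring shortens by R_Q/k under the reaction it provides: δ_0 − R_Q·δ_{QQ} = R_Q/k. With 1/k = 1/(1370×12) ft/kip = 0.000061 ft/kip, R_Q = δ_0 / (δ_{QQ} + 1/k) = 0.83752 / (0.004685 + 0.000061) = 176.5 kip.
Moment equilibrium about P: M_P = Σ(load moments about P) − R_Q·L = 2123 − 176.5×9.5 = 446.7 kip·ft.

M_P = 446.7 kip·ft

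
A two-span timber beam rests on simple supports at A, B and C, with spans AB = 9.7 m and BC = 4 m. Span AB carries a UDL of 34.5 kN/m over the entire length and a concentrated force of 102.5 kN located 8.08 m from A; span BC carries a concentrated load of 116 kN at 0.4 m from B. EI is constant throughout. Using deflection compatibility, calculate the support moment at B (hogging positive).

Insert a hinge at B; M_B is the redundant, and each span becomes simply supported.
Discontinuity in slope at B on the released structure — sum the simple-span end rotations:
  span AB: UDL 34.5: wL³/(24EI) = 1312/EI
  span AB: point load 102.5 at a = 8.08: Pab(L + a)/(6LEI) = 409.9/EI
  span BC: point load 116 at a = 0.4: Pab(L + b)/(6LEI) = 52.9/EI
  relative rotation θ_0 = (1722 + 52.9)/EI = 1775/EI
A unit hogging moment at B produces rotation L₁/(3EI) + L₂/(3EI) = 4.567/EI.
Slope continuity at B: θ_0 = M_B·4.567/EI, so M_B = 1775/4.567 = 388.6 kN·m (hogging).

M_B = 388.6 kN·m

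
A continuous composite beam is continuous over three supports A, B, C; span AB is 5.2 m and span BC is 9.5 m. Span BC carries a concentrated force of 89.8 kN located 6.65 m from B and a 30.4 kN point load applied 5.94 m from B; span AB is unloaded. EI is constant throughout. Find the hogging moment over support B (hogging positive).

M_B = 105.3 kN·m

Release continuity at B by inserting a hinge; the redundant is the internal moment M_B. The primary structure is two simply-supported spans AB and BC.
Rotations at B on the released spans (each span's end-slope, ×1/EI):
  span BC: point load 89.8 at a = 6.65: Pab(L + b)/(6LEI) = 368.8/EI
  span BC: point load 30.4 at a = 5.94: Pab(L + b)/(6LEI) = 147.3/EI
  relative rotation θ_0 = (0 + 516)/EI = 516/EI
A unit hogging moment at B produces rotation L₁/(3EI) + L₂/(3EI) = 4.9/EI.
Slope continuity at B: θ_0 = M_B·4.9/EI, so M_B = 516/4.9 = 105.3 kN·m (hogging).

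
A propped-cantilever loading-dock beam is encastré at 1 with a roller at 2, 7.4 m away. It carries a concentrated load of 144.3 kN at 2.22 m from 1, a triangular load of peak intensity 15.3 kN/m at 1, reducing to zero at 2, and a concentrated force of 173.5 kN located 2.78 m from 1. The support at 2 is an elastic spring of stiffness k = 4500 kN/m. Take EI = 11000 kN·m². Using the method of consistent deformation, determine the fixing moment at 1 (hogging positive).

Choose R_2 as the redundant. The primary structure is the cantilever fixed at 1.
Deflection at 2 on the released cantilever, summing each load's contribution:
  point load 144.3 at a = 2.22: Pa²(3L − a)/(6EI) = 2368/EI
  triangular load, peak 15.3 at the fixed end: w₀L⁴/(30EI) = 1529/EI
  point load 173.5 at a = 2.78: Pa²(3L − a)/(6EI) = 4340/EI
  δ_0 = 8237/EI
Flexibility coefficient — unit upward force at 2: δ_{22} = L³/(3EI) = 135.1/EI.
With EI = 11000 kN·m²: δ_0 = 0.74886 m and δ_{22} = 0.01228 m/kN.
Compatibility — the spring shortens by R_2/k under the reaction it provides: δ_0 − R_2·δ_{22} = R_2/k. With 1/k = 0.000222 m/kN, R_2 = δ_0 / (δ_{22} + 1/k) = 0.74886 / (0.01228 + 0.000222) = 59.9 kN.
Moment equilibrium about 1: M_1 = Σ(load moments about 1) − R_2·L = 942.3 − 59.9×7.4 = 499 kN·m.

M_1 = 499 kN·m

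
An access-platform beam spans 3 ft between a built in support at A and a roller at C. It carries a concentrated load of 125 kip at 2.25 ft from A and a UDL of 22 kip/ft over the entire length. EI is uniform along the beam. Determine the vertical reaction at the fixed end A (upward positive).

Choose R_C as the redundant. The primary structure is the cantilever fixed at A.
Downward deflection at the released point C due to the loads:
  point load 125 at a = 2.25: Pa²(3L − a)/(6EI) = 711.9/EI
  UDL 22: wL⁴/(8EI) = 222.8/EI
  δ_0 = 934.7/EI
Tip deflection under a unit load at C: L³/(3EI) = 9/EI.
Compatibility at C: δ_0 − R_C·δ_{CC} = 0, so R_C = 934.7/9 = 103.9 kip.
Vertical equilibrium: R_A = ΣP − R_C = 191 − 103.9 = 87.15 kip.

R_A = 87.15 kip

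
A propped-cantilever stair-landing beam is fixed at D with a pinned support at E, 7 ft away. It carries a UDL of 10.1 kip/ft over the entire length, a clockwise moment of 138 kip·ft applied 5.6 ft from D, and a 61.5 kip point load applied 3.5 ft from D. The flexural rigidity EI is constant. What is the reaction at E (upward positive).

R_E = 74.12 kip

Remove the prop at E; the released (primary) structure is a cantilever built in at D.
Downward deflection at the released point E due to the loads:
  UDL 10.1: wL⁴/(8EI) = 3031/EI
  clockwise couple 138 at a = 5.6: M₀a(2L − a)/(2EI) = 3246/EI
  point load 61.5 at a = 3.5: Pa²(3L − a)/(6EI) = 2197/EI
  δ_0 = 8474/EI
Flexibility coefficient — unit upward force at E: δ_{EE} = L³/(3EI) = 114.3/EI.
The prop prevents deflection at E: R_E = δ_0/δ_{EE} = 8474/114.3 = 74.12 kip.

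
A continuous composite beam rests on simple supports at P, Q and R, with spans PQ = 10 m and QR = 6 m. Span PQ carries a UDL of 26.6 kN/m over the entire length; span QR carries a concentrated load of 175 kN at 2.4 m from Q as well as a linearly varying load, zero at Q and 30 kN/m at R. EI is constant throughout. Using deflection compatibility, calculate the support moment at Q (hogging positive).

Release continuity at Q by inserting a hinge; the redundant is the internal moment M_Q. The primary structure is two simply-supported spans PQ and QR.
Rotations at Q on the released spans (each span's end-slope, ×1/EI):
  span PQ: UDL 26.6: wL³/(24EI) = 1108/EI
  span QR: point load 175 at a = 2.4: Pab(L + b)/(6LEI) = 403.2/EI
  span QR: triangular load, peak 30: 7w₀L³/(360EI) = 126/EI
  relative rotation θ_0 = (1108 + 529.2)/EI = 1638/EI
A unit hogging moment at Q produces rotation L₁/(3EI) + L₂/(3EI) = 5.333/EI.
Slope continuity at Q: θ_0 = M_Q·5.333/EI, so M_Q = 1638/5.333 = 307 kN·m (hogging).

M_Q = 307 kN·m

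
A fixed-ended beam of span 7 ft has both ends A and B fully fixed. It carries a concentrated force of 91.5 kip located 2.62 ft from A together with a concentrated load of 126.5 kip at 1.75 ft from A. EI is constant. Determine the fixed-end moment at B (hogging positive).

M_B = 97.65 kip·ft

Release both end moments; the primary structure is a simply-supported span AB with redundants M_A and M_B.
Simple-span end rotations at A and B under the given loads:
  at A: point load 91.5 at a = 2.62: Pab(L + b)/(6LEI) = 284.5/EI
  at B: point load 91.5 at a = 2.62: Pab(L + a)/(6LEI) = 240.5/EI
  at A: point load 126.5 at a = 1.75: Pab(L + b)/(6LEI) = 339/EI
  at B: point load 126.5 at a = 1.75: Pab(L + a)/(6LEI) = 242.1/EI
  θ_A0 = 623.5/EI,  θ_B0 = 482.6/EI
Flexibility coefficients: a unit moment at one end gives L/(3EI) there and L/(6EI) at the far end, so f₁₁ = f₂₂ = 2.333/EI and f₁₂ = f₂₁ = 1.167/EI.
Compatibility — zero rotation at each built-in end:
  2.333 M_A + 1.167 M_B = 623.5
  1.167 M_A + 2.333 M_B = 482.6
Solving the pair gives M_A = 218.4 kip·ft and M_B = 97.65 kip·ft (hogging).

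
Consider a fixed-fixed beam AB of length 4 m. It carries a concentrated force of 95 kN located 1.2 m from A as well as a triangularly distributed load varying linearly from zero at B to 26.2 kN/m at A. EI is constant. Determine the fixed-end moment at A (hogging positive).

Release both end moments; the primary structure is a simply-supported span AB with redundants M_A and M_B.
On the primary (simply-supported) span, the end slopes from the loading are:
  at A: point load 95 at a = 1.2: Pab(L + b)/(6LEI) = 90.44/EI
  at B: point load 95 at a = 1.2: Pab(L + a)/(6LEI) = 69.16/EI
  at A: triangular load, peak 26.2: w₀L³/(45EI) = 37.26/EI
  at B: triangular load, peak 26.2: 7w₀L³/(360EI) = 32.6/EI
  θ_A0 = 127.7/EI,  θ_B0 = 101.8/EI
Flexibility coefficients: a unit moment at one end gives L/(3EI) there and L/(6EI) at the far end, so f₁₁ = f₂₂ = 1.333/EI and f₁₂ = f₂₁ = 0.6667/EI.
Compatibility — zero rotation at each built-in end:
  1.333 M_A + 0.6667 M_B = 127.7
  0.6667 M_A + 1.333 M_B = 101.8
Solving the pair gives M_A = 76.82 kN·m and M_B = 37.91 kN·m (hogging).

M_A = 76.82 kN·m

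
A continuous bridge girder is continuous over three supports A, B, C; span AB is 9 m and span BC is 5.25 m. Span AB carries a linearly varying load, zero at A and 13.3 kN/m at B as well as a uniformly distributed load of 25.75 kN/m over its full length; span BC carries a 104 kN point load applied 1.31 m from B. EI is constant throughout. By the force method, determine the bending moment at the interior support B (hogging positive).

M_B = 243 kN·m

Insert a hinge at B; M_B is the redundant, and each span becomes simply supported.
End slopes at the hinge B, treating each span as simply supported:
  span AB: triangular load, peak 13.3: w₀L³/(45EI) = 215.5/EI
  span AB: UDL 25.75: wL³/(24EI) = 782.2/EI
  span BC: point load 104 at a = 1.31: Pab(L + b)/(6LEI) = 156.6/EI
  relative rotation θ_0 = (997.6 + 156.6)/EI = 1154/EI
A unit hogging moment at B produces rotation L₁/(3EI) + L₂/(3EI) = 4.75/EI.
Slope continuity at B: θ_0 = M_B·4.75/EI, so M_B = 1154/4.75 = 243 kN·m (hogging).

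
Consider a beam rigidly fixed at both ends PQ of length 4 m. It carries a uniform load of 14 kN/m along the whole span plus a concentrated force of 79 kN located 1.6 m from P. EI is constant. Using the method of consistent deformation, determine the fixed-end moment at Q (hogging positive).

Take the two fixed-end moments M_P, M_Q as redundants; the released structure is the simple span PQ.
On the primary (simply-supported) span, the end slopes from the loading are:
  at P: UDL 14: wL³/(24EI) = 37.33/EI
  at Q: UDL 14: wL³/(24EI) = 37.33/EI
  at P: point load 79 at a = 1.6: Pab(L + b)/(6LEI) = 80.9/EI
  at Q: point load 79 at a = 1.6: Pab(L + a)/(6LEI) = 70.78/EI
  θ_P0 = 118.2/EI,  θ_Q0 = 108.1/EI
Flexibility coefficients: a unit moment at one end gives L/(3EI) there and L/(6EI) at the far end, so f₁₁ = f₂₂ = 1.333/EI and f₁₂ = f₂₁ = 0.6667/EI.
Compatibility — zero rotation at each built-in end:
  1.333 M_P + 0.6667 M_Q = 118.2
  0.6667 M_P + 1.333 M_Q = 108.1
Solving the pair gives M_P = 64.17 kN·m and M_Q = 49 kN·m (hogging).

M_Q = 49 kN·m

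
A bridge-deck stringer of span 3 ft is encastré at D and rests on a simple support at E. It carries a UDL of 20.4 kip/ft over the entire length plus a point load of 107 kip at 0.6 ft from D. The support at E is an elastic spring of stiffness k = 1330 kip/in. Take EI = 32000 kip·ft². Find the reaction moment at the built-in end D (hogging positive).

M_D = 84.99 kip·ft

Take the reaction at E as the redundant and release it; the primary structure is a cantilever fixed at D.
Downward deflection at the released point E due to the loads:
  UDL 20.4: wL⁴/(8EI) = 206.6/EI
  point load 107 at a = 0.6: Pa²(3L − a)/(6EI) = 53.93/EI
  δ_0 = 260.5/EI
Tip deflection under a unit load at E: L³/(3EI) = 9/EI.
With EI = 32000 kip·ft²: δ_0 = 0.00814 ft and δ_{EE} = 0.000281 ft/kip.
Compatibility — the spring shortens by R_E/k under the reaction it provides: δ_0 − R_E·δ_{EE} = R_E/k. With 1/k = 1/(1330×12) ft/kip = 0.000063 ft/kip, R_E = δ_0 / (δ_{EE} + 1/k) = 0.00814 / (0.000281 + 0.000063) = 23.67 kip.
Moment equilibrium about D: M_D = Σ(load moments about D) − R_E·L = 156 − 23.67×3 = 84.99 kip·ft.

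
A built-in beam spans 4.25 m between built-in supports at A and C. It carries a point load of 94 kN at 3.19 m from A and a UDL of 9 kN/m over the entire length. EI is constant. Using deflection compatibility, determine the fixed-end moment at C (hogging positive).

M_C = 69.68 kN·m

Take the two fixed-end moments M_A, M_C as redundants; the released structure is the simple span AC.
Simple-span end rotations at A and C under the given loads:
  at A: point load 94 at a = 3.19: Pab(L + b)/(6LEI) = 66.19/EI
  at C: point load 94 at a = 3.19: Pab(L + a)/(6LEI) = 92.74/EI
  at A: UDL 9: wL³/(24EI) = 28.79/EI
  at C: UDL 9: wL³/(24EI) = 28.79/EI
  θ_A0 = 94.98/EI,  θ_C0 = 121.5/EI
Flexibility coefficients: a unit moment at one end gives L/(3EI) there and L/(6EI) at the far end, so f₁₁ = f₂₂ = 1.417/EI and f₁₂ = f₂₁ = 0.7083/EI.
Compatibility — zero rotation at each built-in end:
  1.417 M_A + 0.7083 M_C = 94.98
  0.7083 M_A + 1.417 M_C = 121.5
Solving the pair gives M_A = 32.2 kN·m and M_C = 69.68 kN·m (hogging).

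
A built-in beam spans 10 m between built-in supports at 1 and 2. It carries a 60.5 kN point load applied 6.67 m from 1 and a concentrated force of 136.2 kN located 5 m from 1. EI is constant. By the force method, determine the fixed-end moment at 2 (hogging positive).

Take the two fixed-end moments M_1, M_2 as redundants; the released structure is the simple span 12.
End rotations of the released simple span under the applied load (×1/EI):
  at 1: point load 60.5 at a = 6.67: Pab(L + b)/(6LEI) = 298.5/EI
  at 2: point load 60.5 at a = 6.67: Pab(L + a)/(6LEI) = 373.3/EI
  at 1: point load 136.2 at a = 5: Pab(L + b)/(6LEI) = 851.2/EI
  at 2: point load 136.2 at a = 5: Pab(L + a)/(6LEI) = 851.2/EI
  θ_10 = 1150/EI,  θ_20 = 1225/EI
Flexibility coefficients: a unit moment at one end gives L/(3EI) there and L/(6EI) at the far end, so f₁₁ = f₂₂ = 3.333/EI and f₁₂ = f₂₁ = 1.667/EI.
Compatibility — zero rotation at each built-in end:
  3.333 M_1 + 1.667 M_2 = 1150
  1.667 M_1 + 3.333 M_2 = 1225
Solving the pair gives M_1 = 215 kN·m and M_2 = 259.9 kN·m (hogging).

M_2 = 259.9 kN·m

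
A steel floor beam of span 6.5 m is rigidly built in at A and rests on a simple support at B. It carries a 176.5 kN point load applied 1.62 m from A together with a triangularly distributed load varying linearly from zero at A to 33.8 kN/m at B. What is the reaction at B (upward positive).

R_B = 75.5 kN

Choose R_B as the redundant. The primary structure is the cantilever fixed at A.
Primary-structure tip deflection at B by superposition:
  point load 176.5 at a = 1.62: Pa²(3L − a)/(6EI) = 1380/EI
  triangular load, peak 33.8 at the free end: 11w₀L⁴/(120EI) = 5531/EI
  δ_0 = 6911/EI
Tip deflection under a unit load at B: L³/(3EI) = 91.54/EI.
Compatibility at B: δ_0 − R_B·δ_{BB} = 0, so R_B = 6911/91.54 = 75.5 kN.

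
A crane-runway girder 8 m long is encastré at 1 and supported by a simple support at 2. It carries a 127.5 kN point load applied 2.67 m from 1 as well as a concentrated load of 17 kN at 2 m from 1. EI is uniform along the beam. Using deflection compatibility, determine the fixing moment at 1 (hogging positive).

M_1 = 211.3 kN·m

Choose R_2 as the redundant. The primary structure is the cantilever fixed at 1.
Primary-structure tip deflection at 2 by superposition:
  point load 127.5 at a = 2.67: Pa²(3L − a)/(6EI) = 3231/EI
  point load 17 at a = 2: Pa²(3L − a)/(6EI) = 249.3/EI
  δ_0 = 3481/EI
Flexibility coefficient — unit upward force at 2: δ_{22} = L³/(3EI) = 170.7/EI.
The prop prevents deflection at 2: R_2 = δ_0/δ_{22} = 3481/170.7 = 20.39 kN.
Moment equilibrium about 1: M_1 = Σ(load moments about 1) − R_2·L = 374.4 − 20.39×8 = 211.3 kN·m.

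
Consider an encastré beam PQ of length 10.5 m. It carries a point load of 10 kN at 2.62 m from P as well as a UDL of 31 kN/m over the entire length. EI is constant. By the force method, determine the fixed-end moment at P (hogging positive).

Release both end moments; the primary structure is a simply-supported span PQ with redundants M_P and M_Q.
End rotations of the released simple span under the applied load (×1/EI):
  at P: point load 10 at a = 2.62: Pab(L + b)/(6LEI) = 60.23/EI
  at Q: point load 10 at a = 2.62: Pab(L + a)/(6LEI) = 43/EI
  at P: UDL 31: wL³/(24EI) = 1495/EI
  at Q: UDL 31: wL³/(24EI) = 1495/EI
  θ_P0 = 1555/EI,  θ_Q0 = 1538/EI
Flexibility coefficients: a unit moment at one end gives L/(3EI) there and L/(6EI) at the far end, so f₁₁ = f₂₂ = 3.5/EI and f₁₂ = f₂₁ = 1.75/EI.
Compatibility — zero rotation at each built-in end:
  3.5 M_P + 1.75 M_Q = 1555
  1.75 M_P + 3.5 M_Q = 1538
Solving the pair gives M_P = 299.6 kN·m and M_Q = 289.7 kN·m (hogging).

M_P = 299.6 kN·m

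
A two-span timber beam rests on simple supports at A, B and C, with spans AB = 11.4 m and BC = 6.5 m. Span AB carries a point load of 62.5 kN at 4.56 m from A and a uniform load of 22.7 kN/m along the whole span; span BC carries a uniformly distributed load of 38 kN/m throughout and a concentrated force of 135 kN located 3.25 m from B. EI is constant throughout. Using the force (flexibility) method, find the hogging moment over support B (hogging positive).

Take M_B as the redundant. Released structure: two simple spans AB and BC with a hinge at B.
End slopes at the hinge B, treating each span as simply supported:
  span AB: point load 62.5 at a = 4.56: Pab(L + a)/(6LEI) = 454.9/EI
  span AB: UDL 22.7: wL³/(24EI) = 1401/EI
  span BC: UDL 38: wL³/(24EI) = 434.8/EI
  span BC: point load 135 at a = 3.25: Pab(L + b)/(6LEI) = 356.5/EI
  relative rotation θ_0 = (1856 + 791.3)/EI = 2647/EI
A unit hogging moment at B produces rotation L₁/(3EI) + L₂/(3EI) = 5.967/EI.
Slope continuity at B: θ_0 = M_B·5.967/EI, so M_B = 2647/5.967 = 443.7 kN·m (hogging).

M_B = 443.7 kN·m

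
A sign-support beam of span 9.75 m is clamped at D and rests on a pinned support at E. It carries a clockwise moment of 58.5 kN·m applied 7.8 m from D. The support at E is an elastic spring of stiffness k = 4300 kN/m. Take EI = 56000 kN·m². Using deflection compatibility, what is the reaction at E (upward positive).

Remove the prop at E; the released (primary) structure is a cantilever built in at D.
Primary-structure tip deflection at E by superposition:
  clockwise couple 58.5 at a = 7.8: M₀a(2L − a)/(2EI) = 2669/EI
Flexibility coefficient — unit upward force at E: δ_{EE} = L³/(3EI) = 309/EI.
With EI = 56000 kN·m²: δ_0 = 0.047667 m and δ_{EE} = 0.005517 m/kN.
Compatibility — the spring shortens by R_E/k under the reaction it provides: δ_0 − R_E·δ_{EE} = R_E/k. With 1/k = 0.000233 m/kN, R_E = δ_0 / (δ_{EE} + 1/k) = 0.047667 / (0.005517 + 0.000233) = 8.291 kN.

R_E = 8.291 kN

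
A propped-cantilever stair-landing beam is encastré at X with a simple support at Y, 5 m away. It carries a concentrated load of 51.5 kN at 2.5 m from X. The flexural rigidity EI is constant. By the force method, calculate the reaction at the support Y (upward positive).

R_Y = 16.09 kN

Take the reaction at Y as the redundant and release it; the primary structure is a cantilever fixed at X.
Primary-structure tip deflection at Y by superposition:
  point load 51.5 at a = 2.5: Pa²(3L − a)/(6EI) = 670.6/EI
Tip deflection under a unit load at Y: L³/(3EI) = 41.67/EI.
The prop prevents deflection at Y: R_Y = δ_0/δ_{YY} = 670.6/41.67 = 16.09 kN.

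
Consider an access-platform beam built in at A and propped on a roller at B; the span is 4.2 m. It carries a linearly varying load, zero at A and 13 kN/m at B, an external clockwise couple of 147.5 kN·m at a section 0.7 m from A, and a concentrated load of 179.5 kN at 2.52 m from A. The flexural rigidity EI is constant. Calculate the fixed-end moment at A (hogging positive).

Choose R_B as the redundant. The primary structure is the cantilever fixed at A.
Free-end deflection of the primary structure under the applied loading (downward +):
  triangular load, peak 13 at the free end: 11w₀L⁴/(120EI) = 370.8/EI
  clockwise couple 147.5 at a = 0.7: M₀a(2L − a)/(2EI) = 397.5/EI
  point load 179.5 at a = 2.52: Pa²(3L − a)/(6EI) = 1915/EI
  δ_0 = 2683/EI
Tip deflection under a unit load at B: L³/(3EI) = 24.7/EI.
Compatibility at B: δ_0 − R_B·δ_{BB} = 0, so R_B = 2683/24.7 = 108.7 kN.
Moment equilibrium about A: M_A = Σ(load moments about A) − R_B·L = 676.3 − 108.7×4.2 = 219.9 kN·m.

M_A = 219.9 kN·m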